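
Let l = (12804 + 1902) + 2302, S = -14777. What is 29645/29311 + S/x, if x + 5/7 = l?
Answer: 497366366/3489503861 ≈ 0.14253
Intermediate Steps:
l = 17008 (l = 14706 + 2302 = 17008)
x = 119051/7 (x = -5/7 + 17008 = 119051/7 ≈ 17007.)
29645/29311 + S/x = 29645/29311 - 14777/119051/7 = 29645*(1/29311) - 14777*7/119051 = 29645/29311 - 103439/119051 = 497366366/3489503861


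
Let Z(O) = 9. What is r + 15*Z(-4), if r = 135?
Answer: 270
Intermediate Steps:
r + 15*Z(-4) = 135 + 15*9 = 135 + 135 = 270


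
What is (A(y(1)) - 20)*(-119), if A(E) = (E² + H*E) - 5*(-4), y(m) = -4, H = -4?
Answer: -3808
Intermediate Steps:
A(E) = 20 + E² - 4*E (A(E) = (E² - 4*E) - 5*(-4) = (E² - 4*E) + 20 = 20 + E² - 4*E)
(A(y(1)) - 20)*(-119) = ((20 + (-4)² - 4*(-4)) - 20)*(-119) = ((20 + 16 + 16) - 20)*(-119) = (52 - 20)*(-119) = 32*(-119) = -3808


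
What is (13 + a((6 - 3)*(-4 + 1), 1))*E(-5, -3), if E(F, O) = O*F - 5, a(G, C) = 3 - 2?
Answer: 140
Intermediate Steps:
a(G, C) = 1
E(F, O) = -5 + F*O (E(F, O) = F*O - 5 = -5 + F*O)
(13 + a((6 - 3)*(-4 + 1), 1))*E(-5, -3) = (13 + 1)*(-5 - 5*(-3)) = 14*(-5 + 15) = 14*10 = 140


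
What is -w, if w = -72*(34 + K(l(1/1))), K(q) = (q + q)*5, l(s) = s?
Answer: 3168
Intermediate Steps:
K(q) = 10*q (K(q) = (2*q)*5 = 10*q)
w = -3168 (w = -72*(34 + 10/1) = -72*(34 + 10*1) = -72*(34 + 10) = -72*44 = -3168)
-w = -1*(-3168) = 3168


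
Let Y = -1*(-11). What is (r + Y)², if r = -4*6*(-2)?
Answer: 3481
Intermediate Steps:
Y = 11
r = 48 (r = -24*(-2) = 48)
(r + Y)² = (48 + 11)² = 59² = 3481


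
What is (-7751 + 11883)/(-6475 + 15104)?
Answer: 4132/8629 ≈ 0.47885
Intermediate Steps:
(-7751 + 11883)/(-6475 + 15104) = 4132/8629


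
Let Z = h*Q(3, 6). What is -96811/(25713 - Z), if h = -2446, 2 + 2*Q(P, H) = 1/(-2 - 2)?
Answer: -29788/7065 ≈ -4.2163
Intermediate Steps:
Q(P, H) = -9/8 (Q(P, H) = -1 + 1/(2*(-2 - 2)) = -1 + (½)/(-4) = -1 + (½)*(-¼) = -1 - ⅛ = -9/8)
Z = 11007/4 (Z = -2446*(-9/8) = 11007/4 ≈ 2751.8)
-96811/(25713 - Z) = -96811/(25713 - 1*11007/4) = -96811/(25713 - 11007/4) = -96811/91845/4 = -96811*4/91845 = -29788/7065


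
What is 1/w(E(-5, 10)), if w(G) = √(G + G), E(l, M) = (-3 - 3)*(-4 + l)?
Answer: √3/18 ≈ 0.096225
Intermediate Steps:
E(l, M) = 24 - 6*l (E(l, M) = -6*(-4 + l) = 24 - 6*l)
w(G) = √2*√G (w(G) = √(2*G) = √2*√G)
1/w(E(-5, 10)) = 1/(√2*√(24 - 6*(-5))) = 1/(√2*√(24 + 30)) = 1/(√2*√54) = 1/(√2*(3*√6)) = 1/(6*√3) = √3/18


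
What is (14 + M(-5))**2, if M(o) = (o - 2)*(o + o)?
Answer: 7056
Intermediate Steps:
M(o) = 2*o*(-2 + o) (M(o) = (-2 + o)*(2*o) = 2*o*(-2 + o))
(14 + M(-5))**2 = (14 + 2*(-5)*(-2 - 5))**2 = (14 + 2*(-5)*(-7))**2 = (14 + 70)**2 = 84**2 = 7056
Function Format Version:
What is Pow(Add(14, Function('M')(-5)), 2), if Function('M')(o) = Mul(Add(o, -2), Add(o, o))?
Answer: 7056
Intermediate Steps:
Function('M')(o) = Mul(2, o, Add(-2, o)) (Function('M')(o) = Mul(Add(-2, o), Mul(2, o)) = Mul(2, o, Add(-2, o)))
Pow(Add(14, Function('M')(-5)), 2) = Pow(Add(14, Mul(2, -5, Add(-2, -5))), 2) = Pow(Add(14, Mul(2, -5, -7)), 2) = Pow(Add(14, 70), 2) = Pow(84, 2) = 7056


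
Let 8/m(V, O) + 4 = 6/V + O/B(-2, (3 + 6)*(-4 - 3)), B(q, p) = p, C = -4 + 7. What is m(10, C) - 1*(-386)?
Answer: 69446/181 ≈ 383.68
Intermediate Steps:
C = 3
m(V, O) = 8/(-4 + 6/V - O/63) (m(V, O) = 8/(-4 + (6/V + O/(((3 + 6)*(-4 - 3))))) = 8/(-4 + (6/V + O/((9*(-7))))) = 8/(-4 + (6/V + O/(-63))) = 8/(-4 + (6/V + O*(-1/63))) = 8/(-4 + (6/V - O/63)) = 8/(-4 + 6/V - O/63))
m(10, C) - 1*(-386) = 504*10/(378 - 252*10 - 1*3*10) - 1*(-386) = 504*10/(378 - 2520 - 30) + 386 = 504*10/(-2172) + 386 = 504*10*(-1/2172) + 386 = -420/181 + 386 = 69446/181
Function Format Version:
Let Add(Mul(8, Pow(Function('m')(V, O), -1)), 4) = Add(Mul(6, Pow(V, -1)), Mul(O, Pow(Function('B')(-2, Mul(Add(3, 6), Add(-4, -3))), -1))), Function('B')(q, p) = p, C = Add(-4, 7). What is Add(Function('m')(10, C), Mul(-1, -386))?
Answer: Rational(69446, 181) ≈ 383.68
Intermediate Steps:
C = 3
Function('m')(V, O) = Mul(8, Pow(Add(-4, Mul(6, Pow(V, -1)), Mul(Rational(-1, 63), O)), -1)) (Function('m')(V, O) = Mul(8, Pow(Add(-4, Add(Mul(6, Pow(V, -1)), Mul(O, Pow(Mul(Add(3, 6), Add(-4, -3)), -1)))), -1)) = Mul(8, Pow(Add(-4, Add(Mul(6, Pow(V, -1)), Mul(O, Pow(Mul(9, -7), -1)))), -1)) = Mul(8, Pow(Add(-4, Add(Mul(6, Pow(V, -1)), Mul(O, Pow(-63, -1)))), -1)) = Mul(8, Pow(Add(-4, Add(Mul(6, Pow(V, -1)), Mul(O, Rational(-1, 63)))), -1)) = Mul(8, Pow(Add(-4, Add(Mul(6, Pow(V, -1)), Mul(Rational(-1, 63), O))), -1)) = Mul(8, Pow(Add(-4, Mul(6, Pow(V, -1)), Mul(Rational(-1, 63), O)), -1)))
Add(Function('m')(10, C), Mul(-1, -386)) = Add(Mul(504, 10, Pow(Add(378, Mul(-252, 10), Mul(-1, 3, 10)), -1)), Mul(-1, -386)) = Add(Mul(504, 10, Pow(Add(378, -2520, -30), -1)), 386) = Add(Mul(504, 10, Pow(-2172, -1)), 386) = Add(Mul(504, 10, Rational(-1, 2172)), 386) = Add(Rational(-420, 181), 386) = Rational(69446, 181)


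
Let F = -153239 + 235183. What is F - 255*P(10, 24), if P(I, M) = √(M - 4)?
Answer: 81944 - 510*√5 ≈ 80804.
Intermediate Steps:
P(I, M) = √(-4 + M)
F = 81944
F - 255*P(10, 24) = 81944 - 255*√(-4 + 24) = 81944 - 255*√20 = 81944 - 255*2*√5 = 81944 - 510*√5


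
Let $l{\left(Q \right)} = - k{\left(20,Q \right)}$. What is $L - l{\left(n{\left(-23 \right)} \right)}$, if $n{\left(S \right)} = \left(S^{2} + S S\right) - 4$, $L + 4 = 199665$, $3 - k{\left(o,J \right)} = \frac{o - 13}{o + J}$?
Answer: $\frac{214439129}{1074} \approx 1.9966 \cdot 10^{5}$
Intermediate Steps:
$k{\left(o,J \right)} = 3 - \frac{-13 + o}{J + o}$ ($k{\left(o,J \right)} = 3 - \frac{o - 13}{o + J} = 3 - \frac{-13 + o}{J + o}$)
$L = 199661$ ($L = -4 + 199665 = 199661$)
$n{\left(S \right)} = -4 + 2 S^{2}$ ($n{\left(S \right)} = \left(S^{2} + S^{2}\right) - 4 = 2 S^{2} - 4 = -4 + 2 S^{2}$)
$l{\left(Q \right)} = - \frac{53 + 3 Q}{20 + Q}$ ($l{\left(Q \right)} = - \frac{13 + 2 \cdot 20 + 3 Q}{Q + 20} = - \frac{13 + 40 + 3 Q}{20 + Q} = - \frac{53 + 3 Q}{20 + Q}$)
$L - l{\left(n{\left(-23 \right)} \right)} = 199661 - \frac{-53 - 3 \left(-4 + 2 \left(-23\right)^{2}\right)}{20 - \left(4 - 2 \left(-23\right)^{2}\right)} = 199661 - \frac{-53 - 3 \left(-4 + 2 \cdot 529\right)}{20 + \left(-4 + 2 \cdot 529\right)} = 199661 - \frac{-53 - 3 \left(-4 + 1058\right)}{20 + \left(-4 + 1058\right)} = 199661 - \frac{-53 - 3162}{20 + 1054} = 199661 - \frac{-53 - 3162}{1074} = 199661 - \frac{1}{1074} \left(-3215\right) = 199661 - - \frac{3215}{1074} = 199661 + \frac{3215}{1074} = \frac{214439129}{1074}$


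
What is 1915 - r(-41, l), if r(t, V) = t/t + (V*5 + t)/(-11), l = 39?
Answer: 1928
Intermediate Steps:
r(t, V) = 1 - 5*V/11 - t/11 (r(t, V) = 1 + (5*V + t)*(-1/11) = 1 + (t + 5*V)*(-1/11) = 1 + (-5*V/11 - t/11) = 1 - 5*V/11 - t/11)
1915 - r(-41, l) = 1915 - (1 - 5/11*39 - 1/11*(-41)) = 1915 - (1 - 195/11 + 41/11) = 1915 - 1*(-13) = 1915 + 13 = 1928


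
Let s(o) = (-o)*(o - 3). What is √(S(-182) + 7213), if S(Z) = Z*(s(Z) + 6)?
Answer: √6134061 ≈ 2476.7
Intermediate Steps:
s(o) = -o*(-3 + o) (s(o) = (-o)*(-3 + o) = -o*(-3 + o))
S(Z) = Z*(6 + Z*(3 - Z)) (S(Z) = Z*(Z*(3 - Z) + 6) = Z*(6 + Z*(3 - Z)))
√(S(-182) + 7213) = √(-1*(-182)*(-6 - 182*(-3 - 182)) + 7213) = √(-1*(-182)*(-6 - 182*(-185)) + 7213) = √(-1*(-182)*(-6 + 33670) + 7213) = √(-1*(-182)*33664 + 7213) = √(6126848 + 7213) = √6134061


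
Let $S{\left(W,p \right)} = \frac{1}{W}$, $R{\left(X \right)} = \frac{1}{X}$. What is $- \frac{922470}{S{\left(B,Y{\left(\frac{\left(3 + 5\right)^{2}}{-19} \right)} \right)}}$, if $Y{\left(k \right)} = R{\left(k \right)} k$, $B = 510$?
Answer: $-470459700$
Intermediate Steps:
$Y{\left(k \right)} = 1$ ($Y{\left(k \right)} = \frac{k}{k} = 1$)
$- \frac{922470}{S{\left(B,Y{\left(\frac{\left(3 + 5\right)^{2}}{-19} \right)} \right)}} = - \frac{922470}{\frac{1}{510}} = - 922470 \frac{1}{\frac{1}{510}} = \left(-922470\right) 510 = -470459700$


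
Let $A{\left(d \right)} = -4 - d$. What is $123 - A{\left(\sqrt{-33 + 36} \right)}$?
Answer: $127 + \sqrt{3} \approx 128.73$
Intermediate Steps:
$123 - A{\left(\sqrt{-33 + 36} \right)} = 123 - \left(-4 - \sqrt{-33 + 36}\right) = 123 - \left(-4 - \sqrt{3}\right) = 123 + \left(4 + \sqrt{3}\right) = 127 + \sqrt{3}$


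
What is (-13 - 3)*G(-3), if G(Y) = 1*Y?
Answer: 48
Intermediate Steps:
G(Y) = Y
(-13 - 3)*G(-3) = (-13 - 3)*(-3) = -16*(-3) = 48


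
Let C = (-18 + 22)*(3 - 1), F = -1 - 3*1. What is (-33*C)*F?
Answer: 1056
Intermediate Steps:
F = -4 (F = -1 - 3 = -4)
C = 8 (C = 4*2 = 8)
(-33*C)*F = -33*8*(-4) = -264*(-4) = 1056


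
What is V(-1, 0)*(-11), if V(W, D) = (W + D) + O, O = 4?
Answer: -33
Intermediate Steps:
V(W, D) = 4 + D + W (V(W, D) = (W + D) + 4 = (D + W) + 4 = 4 + D + W)
V(-1, 0)*(-11) = (4 + 0 - 1)*(-11) = 3*(-11) = -33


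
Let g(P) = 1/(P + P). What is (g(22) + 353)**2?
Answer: 241274089/1936 ≈ 1.2463e+5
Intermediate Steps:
g(P) = 1/(2*P)
(g(22) + 353)**2 = ((1/2)/22 + 353)**2 = ((1/2)*(1/22) + 353)**2 = (1/44 + 353)**2 = (15533/44)**2 = 241274089/1936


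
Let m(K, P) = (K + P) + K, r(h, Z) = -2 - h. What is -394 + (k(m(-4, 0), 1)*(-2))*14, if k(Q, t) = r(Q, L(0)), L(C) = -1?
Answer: -562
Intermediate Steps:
m(K, P) = P + 2*K
k(Q, t) = -2 - Q
-394 + (k(m(-4, 0), 1)*(-2))*14 = -394 + ((-2 - (0 + 2*(-4)))*(-2))*14 = -394 + ((-2 - (0 - 8))*(-2))*14 = -394 + ((-2 - 1*(-8))*(-2))*14 = -394 + ((-2 + 8)*(-2))*14 = -394 + (6*(-2))*14 = -394 - 12*14 = -394 - 168 = -562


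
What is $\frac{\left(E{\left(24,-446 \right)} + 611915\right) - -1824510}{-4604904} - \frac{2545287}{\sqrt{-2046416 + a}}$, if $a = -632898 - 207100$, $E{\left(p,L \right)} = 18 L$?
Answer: $- \frac{2428397}{4604904} + \frac{848429 i \sqrt{2886414}}{962138} \approx -0.52735 + 1498.2 i$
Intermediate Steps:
$a = -839998$
$\frac{\left(E{\left(24,-446 \right)} + 611915\right) - -1824510}{-4604904} - \frac{2545287}{\sqrt{-2046416 + a}} = \frac{\left(18 \left(-446\right) + 611915\right) - -1824510}{-4604904} - \frac{2545287}{\sqrt{-2046416 - 839998}} = \left(\left(-8028 + 611915\right) + 1824510\right) \left(- \frac{1}{4604904}\right) - \frac{2545287}{\sqrt{-2886414}} = \left(603887 + 1824510\right) \left(- \frac{1}{4604904}\right) - \frac{2545287}{i \sqrt{2886414}} = 2428397 \left(- \frac{1}{4604904}\right) - 2545287 \left(- \frac{i \sqrt{2886414}}{2886414}\right) = - \frac{2428397}{4604904} + \frac{848429 i \sqrt{2886414}}{962138}$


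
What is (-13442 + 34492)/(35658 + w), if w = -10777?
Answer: 21050/24881 ≈ 0.84603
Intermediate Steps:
(-13442 + 34492)/(35658 + w) = (-13442 + 34492)/(35658 - 10777) = 21050/24881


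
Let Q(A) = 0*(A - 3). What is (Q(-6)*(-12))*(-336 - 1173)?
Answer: 0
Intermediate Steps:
Q(A) = 0 (Q(A) = 0*(-3 + A) = 0)
(Q(-6)*(-12))*(-336 - 1173) = (0*(-12))*(-336 - 1173) = 0*(-1509) = 0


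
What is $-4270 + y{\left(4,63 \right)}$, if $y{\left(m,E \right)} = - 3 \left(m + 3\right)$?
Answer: $-4291$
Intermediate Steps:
$y{\left(m,E \right)} = -9 - 3 m$ ($y{\left(m,E \right)} = - 3 \left(3 + m\right) = -9 - 3 m$)
$-4270 + y{\left(4,63 \right)} = -4270 - 21 = -4291$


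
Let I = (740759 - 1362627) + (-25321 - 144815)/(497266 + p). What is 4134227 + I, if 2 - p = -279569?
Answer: 2728530258347/776837 ≈ 3.5124e+6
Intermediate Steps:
p = 279571 (p = 2 - 1*(-279569) = 2 + 279569 = 279571)
I = -483090241652/776837 (I = (740759 - 1362627) + (-25321 - 144815)/(497266 + 279571) = -621868 - 170136/776837 = -483090241652/776837 ≈ -6.2187e+5)
4134227 + I = 4134227 - 483090241652/776837 = 2728530258347/776837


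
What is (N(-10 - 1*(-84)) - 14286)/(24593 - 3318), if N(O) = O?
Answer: -14212/21275 ≈ -0.66801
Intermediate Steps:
(N(-10 - 1*(-84)) - 14286)/(24593 - 3318) = ((-10 - 1*(-84)) - 14286)/(24593 - 3318) = ((-10 + 84) - 14286)/21275 = (74 - 14286)*(1/21275) = -14212*1/21275 = -14212/21275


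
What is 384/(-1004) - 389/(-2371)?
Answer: -129977/595121 ≈ -0.21840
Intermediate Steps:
384/(-1004) - 389/(-2371) = 384*(-1/1004) - 389*(-1/2371) = -96/251 + 389/2371 = -129977/595121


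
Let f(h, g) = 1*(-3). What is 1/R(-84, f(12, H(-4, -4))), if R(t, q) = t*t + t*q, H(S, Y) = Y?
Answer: 1/7308 ≈ 0.00013684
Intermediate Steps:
f(h, g) = -3
R(t, q) = t**2 + q*t
1/R(-84, f(12, H(-4, -4))) = 1/(-84*(-3 - 84)) = 1/(-84*(-87)) = 1/7308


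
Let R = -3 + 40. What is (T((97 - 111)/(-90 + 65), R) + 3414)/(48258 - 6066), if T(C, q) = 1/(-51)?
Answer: 174113/2151792 ≈ 0.080915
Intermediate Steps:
R = 37
T(C, q) = -1/51
(T((97 - 111)/(-90 + 65), R) + 3414)/(48258 - 6066) = (-1/51 + 3414)/(48258 - 6066) = (174113/51)/42192 = (174113/51)*(1/42192) = 174113/2151792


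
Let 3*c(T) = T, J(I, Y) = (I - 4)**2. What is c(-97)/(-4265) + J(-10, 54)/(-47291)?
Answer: 2079407/605088345 ≈ 0.0034365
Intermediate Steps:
J(I, Y) = (-4 + I)**2
c(T) = T/3
c(-97)/(-4265) + J(-10, 54)/(-47291) = ((1/3)*(-97))/(-4265) + (-4 - 10)**2/(-47291) = -97/3*(-1/4265) + (-14)**2*(-1/47291) = 97/12795 + 196*(-1/47291) = 97/12795 - 196/47291 = 2079407/605088345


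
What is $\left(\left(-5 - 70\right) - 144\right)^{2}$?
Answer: $47961$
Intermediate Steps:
$\left(\left(-5 - 70\right) - 144\right)^{2} = \left(-75 - 144\right)^{2} = \left(-219\right)^{2} = 47961$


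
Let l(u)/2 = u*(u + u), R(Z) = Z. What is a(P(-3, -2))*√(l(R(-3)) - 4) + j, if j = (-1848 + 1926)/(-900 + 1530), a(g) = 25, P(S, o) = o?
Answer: 13/105 + 100*√2 ≈ 141.55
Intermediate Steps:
l(u) = 4*u² (l(u) = 2*(u*(u + u)) = 2*(u*(2*u)) = 2*(2*u²) = 4*u²)
j = 13/105 (j = 78/630 = 78*(1/630) = 13/105 ≈ 0.12381)
a(P(-3, -2))*√(l(R(-3)) - 4) + j = 25*√(4*(-3)² - 4) + 13/105 = 25*√(4*9 - 4) + 13/105 = 25*√(36 - 4) + 13/105 = 25*√32 + 13/105 = 25*(4*√2) + 13/105 = 100*√2 + 13/105 = 13/105 + 100*√2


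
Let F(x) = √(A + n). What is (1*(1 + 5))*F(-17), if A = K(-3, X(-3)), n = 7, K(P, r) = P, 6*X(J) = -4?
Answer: 12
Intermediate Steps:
X(J) = -⅔ (X(J) = (⅙)*(-4) = -⅔)
A = -3
F(x) = 2 (F(x) = √(-3 + 7) = √4 = 2)
(1*(1 + 5))*F(-17) = (1*(1 + 5))*2 = (1*6)*2 = 6*2 = 12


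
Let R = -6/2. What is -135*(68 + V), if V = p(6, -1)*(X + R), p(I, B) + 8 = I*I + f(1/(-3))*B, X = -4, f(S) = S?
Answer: 17595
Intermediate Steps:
R = -3 (R = -6*½ = -3)
p(I, B) = -8 + I² - B/3 (p(I, B) = -8 + (I*I + B/(-3)) = -8 + (I² - B/3) = -8 + I² - B/3)
V = -595/3 (V = (-8 + 6² - ⅓*(-1))*(-4 - 3) = (-8 + 36 + ⅓)*(-7) = (85/3)*(-7) = -595/3 ≈ -198.33)
-135*(68 + V) = -135*(68 - 595/3) = -135*(-391/3) = 17595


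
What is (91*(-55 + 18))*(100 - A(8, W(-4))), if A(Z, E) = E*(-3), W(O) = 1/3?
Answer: -340067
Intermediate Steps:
W(O) = ⅓
A(Z, E) = -3*E
(91*(-55 + 18))*(100 - A(8, W(-4))) = (91*(-55 + 18))*(100 - (-3)/3) = (91*(-37))*(100 - 1*(-1)) = -3367*(100 + 1) = -3367*101 = -340067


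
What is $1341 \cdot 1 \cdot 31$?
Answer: $41571$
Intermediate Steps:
$1341 \cdot 1 \cdot 31 = 1341 \cdot 31 = 41571$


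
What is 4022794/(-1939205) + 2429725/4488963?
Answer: -13346438553997/8705019494415 ≈ -1.5332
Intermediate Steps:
4022794/(-1939205) + 2429725/4488963 = 4022794*(-1/1939205) + 2429725*(1/4488963) = -4022794/1939205 + 2429725/4488963 = -13346438553997/8705019494415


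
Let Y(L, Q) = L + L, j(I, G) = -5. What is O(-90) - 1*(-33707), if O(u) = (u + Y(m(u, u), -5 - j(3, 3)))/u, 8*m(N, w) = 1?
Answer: 12134879/360 ≈ 33708.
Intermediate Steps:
m(N, w) = 1/8 (m(N, w) = (1/8)*1 = 1/8)
Y(L, Q) = 2*L
O(u) = (1/4 + u)/u (O(u) = (u + 2*(1/8))/u = (u + 1/4)/u = (1/4 + u)/u)
O(-90) - 1*(-33707) = (1/4 - 90)/(-90) - 1*(-33707) = -1/90*(-359/4) + 33707 = 359/360 + 33707 = 12134879/360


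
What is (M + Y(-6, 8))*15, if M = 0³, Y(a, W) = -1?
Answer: -15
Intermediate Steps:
M = 0
(M + Y(-6, 8))*15 = (0 - 1)*15 = -1*15 = -15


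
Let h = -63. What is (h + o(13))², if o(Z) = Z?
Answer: 2500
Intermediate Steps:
(h + o(13))² = (-63 + 13)² = (-50)² = 2500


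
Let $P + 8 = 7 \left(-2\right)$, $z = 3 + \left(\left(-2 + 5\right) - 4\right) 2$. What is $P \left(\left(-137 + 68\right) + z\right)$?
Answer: $1496$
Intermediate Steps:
$z = 1$ ($z = 3 + \left(3 - 4\right) 2 = 3 - 2 = 1$)
$P = -22$ ($P = -8 + 7 \left(-2\right) = -8 - 14 = -22$)
$P \left(\left(-137 + 68\right) + z\right) = - 22 \left(\left(-137 + 68\right) + 1\right) = - 22 \left(-69 + 1\right) = \left(-22\right) \left(-68\right) = 1496$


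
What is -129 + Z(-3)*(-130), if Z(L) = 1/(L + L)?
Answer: -322/3 ≈ -107.33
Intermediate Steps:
Z(L) = 1/(2*L)
-129 + Z(-3)*(-130) = -129 + ((½)/(-3))*(-130) = -129 + ((½)*(-⅓))*(-130) = -129 - ⅙*(-130) = -129 + 65/3 = -322/3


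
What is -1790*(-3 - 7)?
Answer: 17900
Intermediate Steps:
-1790*(-3 - 7) = -1790*(-10) = -179*(-100) = 17900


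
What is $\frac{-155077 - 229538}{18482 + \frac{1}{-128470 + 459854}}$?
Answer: $- \frac{42485085720}{2041546363} \approx -20.81$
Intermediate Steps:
$\frac{-155077 - 229538}{18482 + \frac{1}{-128470 + 459854}} = - \frac{384615}{18482 + \frac{1}{331384}} = - \frac{384615}{\frac{6124639089}{331384}} = \left(-384615\right) \frac{331384}{6124639089} = - \frac{42485085720}{2041546363}$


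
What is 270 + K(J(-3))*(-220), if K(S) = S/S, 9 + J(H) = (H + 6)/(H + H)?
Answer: 50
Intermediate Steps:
J(H) = -9 + (6 + H)/(2*H) (J(H) = -9 + (H + 6)/(H + H) = -9 + (6 + H)/((2*H)) = -9 + (6 + H)*(1/(2*H)) = -9 + (6 + H)/(2*H))
K(S) = 1
270 + K(J(-3))*(-220) = 270 + 1*(-220) = 270 - 220 = 50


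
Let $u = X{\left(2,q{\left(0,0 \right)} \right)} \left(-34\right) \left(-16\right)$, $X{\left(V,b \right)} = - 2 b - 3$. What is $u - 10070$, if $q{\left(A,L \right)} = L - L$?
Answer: $-11702$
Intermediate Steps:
$q{\left(A,L \right)} = 0$
$X{\left(V,b \right)} = -3 - 2 b$
$u = -1632$ ($u = \left(-3 - 0\right) \left(-34\right) \left(-16\right) = \left(-3 + 0\right) \left(-34\right) \left(-16\right) = \left(-3\right) \left(-34\right) \left(-16\right) = 102 \left(-16\right) = -1632$)
$u - 10070 = -1632 - 10070 = -11702$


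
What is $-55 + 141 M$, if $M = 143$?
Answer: $20108$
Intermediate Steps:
$-55 + 141 M = -55 + 141 \cdot 143 = -55 + 20163 = 20108$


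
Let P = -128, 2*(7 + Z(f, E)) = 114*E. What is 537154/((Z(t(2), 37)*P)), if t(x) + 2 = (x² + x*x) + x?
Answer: -268577/134528 ≈ -1.9964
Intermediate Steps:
t(x) = -2 + x + 2*x² (t(x) = -2 + ((x² + x*x) + x) = -2 + ((x² + x²) + x) = -2 + (2*x² + x) = -2 + (x + 2*x²) = -2 + x + 2*x²)
Z(f, E) = -7 + 57*E (Z(f, E) = -7 + (114*E)/2 = -7 + 57*E)
537154/((Z(t(2), 37)*P)) = 537154/(((-7 + 57*37)*(-128))) = 537154/(((-7 + 2109)*(-128))) = 537154/((2102*(-128))) = 537154/(-269056) = 537154*(-1/269056) = -268577/134528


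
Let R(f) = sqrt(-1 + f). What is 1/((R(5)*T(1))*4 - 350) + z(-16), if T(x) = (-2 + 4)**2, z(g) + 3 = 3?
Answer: -1/318 ≈ -0.0031447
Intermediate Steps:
z(g) = 0 (z(g) = -3 + 3 = 0)
T(x) = 4 (T(x) = 2**2 = 4)
1/((R(5)*T(1))*4 - 350) + z(-16) = 1/((sqrt(-1 + 5)*4)*4 - 350) + 0 = 1/((sqrt(4)*4)*4 - 350) + 0 = 1/((2*4)*4 - 350) + 0 = 1/(8*4 - 350) + 0 = 1/(32 - 350) + 0 = 1/(-318) + 0 = -1/318 + 0 = -1/318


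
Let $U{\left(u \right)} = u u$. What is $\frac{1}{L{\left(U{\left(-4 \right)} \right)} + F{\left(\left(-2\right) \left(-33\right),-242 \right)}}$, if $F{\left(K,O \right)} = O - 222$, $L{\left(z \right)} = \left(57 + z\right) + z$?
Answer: $- \frac{1}{375} \approx -0.0026667$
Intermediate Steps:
$U{\left(u \right)} = u^{2}$
$L{\left(z \right)} = 57 + 2 z$
$F{\left(K,O \right)} = -222 + O$
$\frac{1}{L{\left(U{\left(-4 \right)} \right)} + F{\left(\left(-2\right) \left(-33\right),-242 \right)}} = \frac{1}{\left(57 + 2 \left(-4\right)^{2}\right) - 464} = \frac{1}{\left(57 + 2 \cdot 16\right) - 464} = \frac{1}{\left(57 + 32\right) - 464} = \frac{1}{89 - 464} = \frac{1}{-375} = - \frac{1}{375}$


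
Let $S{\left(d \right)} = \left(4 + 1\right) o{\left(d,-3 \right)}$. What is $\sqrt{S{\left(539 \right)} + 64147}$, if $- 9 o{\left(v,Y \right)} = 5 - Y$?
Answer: $\frac{\sqrt{577283}}{3} \approx 253.26$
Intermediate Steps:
$o{\left(v,Y \right)} = - \frac{5}{9} + \frac{Y}{9}$ ($o{\left(v,Y \right)} = - \frac{5 - Y}{9} = - \frac{5}{9} + \frac{Y}{9}$)
$S{\left(d \right)} = - \frac{40}{9}$ ($S{\left(d \right)} = \left(4 + 1\right) \left(- \frac{5}{9} + \frac{1}{9} \left(-3\right)\right) = 5 \left(- \frac{5}{9} - \frac{1}{3}\right) = 5 \left(- \frac{8}{9}\right) = - \frac{40}{9}$)
$\sqrt{S{\left(539 \right)} + 64147} = \sqrt{- \frac{40}{9} + 64147} = \sqrt{\frac{577283}{9}} = \frac{\sqrt{577283}}{3}$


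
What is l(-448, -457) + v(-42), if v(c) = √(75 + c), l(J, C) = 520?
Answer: 520 + √33 ≈ 525.74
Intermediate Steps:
l(-448, -457) + v(-42) = 520 + √(75 - 42) = 520 + √33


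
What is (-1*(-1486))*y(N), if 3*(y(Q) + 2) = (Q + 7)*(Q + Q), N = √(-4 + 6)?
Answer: -2972/3 + 20804*√2/3 ≈ 8816.4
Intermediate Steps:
N = √2 ≈ 1.4142
y(Q) = -2 + 2*Q*(7 + Q)/3 (y(Q) = -2 + ((Q + 7)*(Q + Q))/3 = -2 + ((7 + Q)*(2*Q))/3 = -2 + (2*Q*(7 + Q))/3 = -2 + 2*Q*(7 + Q)/3)
(-1*(-1486))*y(N) = (-1*(-1486))*(-2 + 2*(√2)²/3 + 14*√2/3) = 1486*(-2 + (⅔)*2 + 14*√2/3) = 1486*(-2 + 4/3 + 14*√2/3) = 1486*(-⅔ + 14*√2/3) = -2972/3 + 20804*√2/3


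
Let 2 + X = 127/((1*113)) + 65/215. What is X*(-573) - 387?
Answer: -282909/4859 ≈ -58.224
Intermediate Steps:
X = -2788/4859 (X = -2 + (127/((1*113)) + 65/215) = -2 + (127/113 + 65*(1/215)) = -2 + (127*(1/113) + 13/43) = -2 + (127/113 + 13/43) = -2 + 6930/4859 = -2788/4859 ≈ -0.57378)
X*(-573) - 387 = -2788/4859*(-573) - 387 = 1597524/4859 - 387 = -282909/4859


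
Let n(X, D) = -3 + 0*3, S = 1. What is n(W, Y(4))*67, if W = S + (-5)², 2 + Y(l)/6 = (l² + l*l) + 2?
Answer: -201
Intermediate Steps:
Y(l) = 12*l² (Y(l) = -12 + 6*((l² + l*l) + 2) = -12 + 6*((l² + l²) + 2) = -12 + 6*(2*l² + 2) = -12 + 6*(2 + 2*l²) = -12 + (12 + 12*l²) = 12*l²)
W = 26 (W = 1 + (-5)² = 1 + 25 = 26)
n(X, D) = -3 (n(X, D) = -3 + 0 = -3)
n(W, Y(4))*67 = -3*67 = -201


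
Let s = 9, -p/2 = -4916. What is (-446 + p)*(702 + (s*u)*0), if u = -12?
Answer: 6588972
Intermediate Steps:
p = 9832 (p = -2*(-4916) = 9832)
(-446 + p)*(702 + (s*u)*0) = (-446 + 9832)*(702 + (9*(-12))*0) = 9386*(702 - 108*0) = 9386*(702 + 0) = 9386*702 = 6588972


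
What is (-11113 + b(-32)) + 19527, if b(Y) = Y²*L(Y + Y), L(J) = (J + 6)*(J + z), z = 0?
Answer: 3809502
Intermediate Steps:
L(J) = J*(6 + J) (L(J) = (J + 6)*(J + 0) = (6 + J)*J = J*(6 + J))
b(Y) = 2*Y³*(6 + 2*Y) (b(Y) = Y²*((Y + Y)*(6 + (Y + Y))) = Y²*((2*Y)*(6 + 2*Y)) = Y²*(2*Y*(6 + 2*Y)) = 2*Y³*(6 + 2*Y))
(-11113 + b(-32)) + 19527 = (-11113 + 4*(-32)³*(3 - 32)) + 19527 = (-11113 + 4*(-32768)*(-29)) + 19527 = (-11113 + 3801088) + 19527 = 3789975 + 19527 = 3809502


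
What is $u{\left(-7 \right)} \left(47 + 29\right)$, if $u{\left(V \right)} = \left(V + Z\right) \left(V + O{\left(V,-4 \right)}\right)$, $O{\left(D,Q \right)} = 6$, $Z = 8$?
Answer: $-76$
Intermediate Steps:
$u{\left(V \right)} = \left(6 + V\right) \left(8 + V\right)$ ($u{\left(V \right)} = \left(V + 8\right) \left(V + 6\right) = \left(8 + V\right) \left(6 + V\right) = \left(6 + V\right) \left(8 + V\right)$)
$u{\left(-7 \right)} \left(47 + 29\right) = \left(48 + \left(-7\right)^{2} + 14 \left(-7\right)\right) \left(47 + 29\right) = \left(48 + 49 - 98\right) 76 = \left(-1\right) 76 = -76$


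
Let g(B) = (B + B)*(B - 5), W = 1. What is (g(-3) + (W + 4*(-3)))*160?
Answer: 5920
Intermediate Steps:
g(B) = 2*B*(-5 + B) (g(B) = (2*B)*(-5 + B) = 2*B*(-5 + B))
(g(-3) + (W + 4*(-3)))*160 = (2*(-3)*(-5 - 3) + (1 + 4*(-3)))*160 = (2*(-3)*(-8) + (1 - 12))*160 = (48 - 11)*160 = 37*160 = 5920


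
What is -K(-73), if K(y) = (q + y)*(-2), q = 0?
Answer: -146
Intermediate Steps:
K(y) = -2*y (K(y) = (0 + y)*(-2) = y*(-2) = -2*y)
-K(-73) = -(-2)*(-73) = -1*146 = -146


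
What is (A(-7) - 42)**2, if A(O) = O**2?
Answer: 49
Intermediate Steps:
(A(-7) - 42)**2 = ((-7)**2 - 42)**2 = (49 - 42)**2 = 7**2 = 49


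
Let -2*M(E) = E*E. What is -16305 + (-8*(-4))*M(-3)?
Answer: -16449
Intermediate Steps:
M(E) = -E²/2 (M(E) = -E*E/2 = -E²/2)
-16305 + (-8*(-4))*M(-3) = -16305 + (-8*(-4))*(-½*(-3)²) = -16305 + 32*(-½*9) = -16305 + 32*(-9/2) = -16305 - 144 = -16449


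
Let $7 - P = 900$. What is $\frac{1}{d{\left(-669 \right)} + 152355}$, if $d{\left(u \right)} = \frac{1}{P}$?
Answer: $\frac{893}{136053014} \approx 6.5636 \cdot 10^{-6}$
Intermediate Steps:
$P = -893$ ($P = 7 - 900 = -893$)
$d{\left(u \right)} = - \frac{1}{893}$ ($d{\left(u \right)} = \frac{1}{-893} = - \frac{1}{893}$)
$\frac{1}{d{\left(-669 \right)} + 152355} = \frac{1}{- \frac{1}{893} + 152355} = \frac{1}{\frac{136053014}{893}} = \frac{893}{136053014}$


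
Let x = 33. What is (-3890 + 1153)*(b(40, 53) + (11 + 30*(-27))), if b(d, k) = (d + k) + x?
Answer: 1842001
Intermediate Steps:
b(d, k) = 33 + d + k (b(d, k) = (d + k) + 33 = 33 + d + k)
(-3890 + 1153)*(b(40, 53) + (11 + 30*(-27))) = (-3890 + 1153)*((33 + 40 + 53) + (11 + 30*(-27))) = -2737*(126 + (11 - 810)) = -2737*(126 - 799) = -2737*(-673) = 1842001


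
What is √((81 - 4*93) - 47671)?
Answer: I*√47962 ≈ 219.0*I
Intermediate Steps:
√((81 - 4*93) - 47671) = √((81 - 372) - 47671) = √(-291 - 47671) = √(-47962) = I*√47962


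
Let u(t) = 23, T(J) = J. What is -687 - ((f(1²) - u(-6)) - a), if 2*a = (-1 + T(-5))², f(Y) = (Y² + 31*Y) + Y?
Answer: -679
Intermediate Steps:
f(Y) = Y² + 32*Y
a = 18 (a = (-1 - 5)²/2 = (½)*(-6)² = (½)*36 = 18)
-687 - ((f(1²) - u(-6)) - a) = -687 - ((1²*(32 + 1²) - 1*23) - 1*18) = -687 - ((1*(32 + 1) - 23) - 18) = -687 - ((1*33 - 23) - 18) = -687 - ((33 - 23) - 18) = -687 - (10 - 18) = -687 - 1*(-8) = -687 + 8 = -679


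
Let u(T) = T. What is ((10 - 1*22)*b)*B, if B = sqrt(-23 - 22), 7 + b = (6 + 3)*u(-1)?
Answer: 576*I*sqrt(5) ≈ 1288.0*I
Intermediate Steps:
b = -16 (b = -7 + (6 + 3)*(-1) = -7 + 9*(-1) = -7 - 9 = -16)
B = 3*I*sqrt(5) (B = sqrt(-45) = 3*I*sqrt(5) ≈ 6.7082*I)
((10 - 1*22)*b)*B = ((10 - 1*22)*(-16))*(3*I*sqrt(5)) = ((10 - 22)*(-16))*(3*I*sqrt(5)) = (-12*(-16))*(3*I*sqrt(5)) = 192*(3*I*sqrt(5)) = 576*I*sqrt(5)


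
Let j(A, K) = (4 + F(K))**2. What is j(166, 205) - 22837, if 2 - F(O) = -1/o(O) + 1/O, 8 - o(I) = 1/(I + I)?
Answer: -10301885286785444/451846118025 ≈ -22800.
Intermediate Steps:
o(I) = 8 - 1/(2*I) (o(I) = 8 - 1/(I + I) = 8 - 1/(2*I))
F(O) = 2 + 1/(8 - 1/(2*O)) - 1/O (F(O) = 2 - (-1/(8 - 1/(2*O)) + 1/O) = 2 - (1/O - 1/(8 - 1/(2*O))) = 2 + (1/(8 - 1/(2*O)) - 1/O) = 2 + 1/(8 - 1/(2*O)) - 1/O)
j(A, K) = (4 + (1 - 18*K + 34*K**2)/(K*(-1 + 16*K)))**2
j(166, 205) - 22837 = (1 - 22*205 + 98*205**2)**2/(205**2*(-1 + 16*205)**2) - 22837 = (1 - 4510 + 98*42025)**2/(42025*(-1 + 3280)**2) - 22837 = (1/42025)*(1 - 4510 + 4118450)**2/3279**2 - 22837 = (1/42025)*(1/10751841)*4113941**2 - 22837 = (1/42025)*(1/10751841)*16924510551481 - 22837 = 16924510551481/451846118025 - 22837 = -10301885286785444/451846118025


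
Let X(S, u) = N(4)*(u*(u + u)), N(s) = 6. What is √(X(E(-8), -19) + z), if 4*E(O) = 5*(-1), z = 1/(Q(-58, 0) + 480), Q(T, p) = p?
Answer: √62380830/120 ≈ 65.818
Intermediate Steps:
z = 1/480 (z = 1/(0 + 480) = 1/480 ≈ 0.0020833)
E(O) = -5/4 (E(O) = (5*(-1))/4 = (¼)*(-5) = -5/4)
X(S, u) = 12*u² (X(S, u) = 6*(u*(u + u)) = 6*(u*(2*u)) = 6*(2*u²) = 12*u²)
√(X(E(-8), -19) + z) = √(12*(-19)² + 1/480) = √(12*361 + 1/480) = √(4332 + 1/480) = √(2079361/480) = √62380830/120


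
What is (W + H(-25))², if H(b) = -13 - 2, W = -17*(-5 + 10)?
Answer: 10000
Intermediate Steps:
W = -85 (W = -17*5 = -85)
H(b) = -15
(W + H(-25))² = (-85 - 15)² = (-100)² = 10000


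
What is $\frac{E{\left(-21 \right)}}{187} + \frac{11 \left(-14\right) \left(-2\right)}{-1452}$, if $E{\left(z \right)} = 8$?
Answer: $- \frac{95}{561} \approx -0.16934$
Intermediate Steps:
$\frac{E{\left(-21 \right)}}{187} + \frac{11 \left(-14\right) \left(-2\right)}{-1452} = \frac{8}{187} + \frac{11 \left(-14\right) \left(-2\right)}{-1452} = 8 \cdot \frac{1}{187} + \left(-154\right) \left(-2\right) \left(- \frac{1}{1452}\right) = \frac{8}{187} + 308 \left(- \frac{1}{1452}\right) = \frac{8}{187} - \frac{7}{33} = - \frac{95}{561}$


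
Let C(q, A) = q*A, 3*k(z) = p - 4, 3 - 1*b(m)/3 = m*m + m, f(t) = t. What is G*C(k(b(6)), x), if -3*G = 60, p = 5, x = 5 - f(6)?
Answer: 20/3 ≈ 6.6667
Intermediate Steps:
b(m) = 9 - 3*m - 3*m**2 (b(m) = 9 - 3*(m*m + m) = 9 - 3*(m**2 + m) = 9 - 3*(m + m**2) = 9 + (-3*m - 3*m**2) = 9 - 3*m - 3*m**2)
x = -1 (x = 5 - 1*6 = 5 - 6 = -1)
G = -20 (G = -1/3*60 = -20)
k(z) = 1/3 (k(z) = (5 - 4)/3 = (1/3)*1 = 1/3)
C(q, A) = A*q
G*C(k(b(6)), x) = -(-20)/3 = -20*(-1/3) = 20/3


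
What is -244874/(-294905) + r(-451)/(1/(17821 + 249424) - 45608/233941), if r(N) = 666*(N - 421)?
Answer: 1189724464611400773534/399375948820355 ≈ 2.9790e+6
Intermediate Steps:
r(N) = -280386 + 666*N (r(N) = 666*(-421 + N) = -280386 + 666*N)
-244874/(-294905) + r(-451)/(1/(17821 + 249424) - 45608/233941) = -244874/(-294905) + (-280386 + 666*(-451))/(1/(17821 + 249424) - 45608/233941) = -244874*(-1/294905) + (-280386 - 300366)/(1/267245 - 45608*1/233941) = 244874/294905 - 580752/(1/267245 - 45608/233941) = 244874/294905 - 580752/(-12188276019/62519562545) = 244874/294905 - 580752*(-62519562545/12188276019) = 244874/294905 + 4034262331903760/1354252891 = 1189724464611400773534/399375948820355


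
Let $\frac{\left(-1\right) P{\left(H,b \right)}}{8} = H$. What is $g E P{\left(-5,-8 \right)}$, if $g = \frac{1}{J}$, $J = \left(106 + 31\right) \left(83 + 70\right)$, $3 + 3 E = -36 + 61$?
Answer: $\frac{880}{62883} \approx 0.013994$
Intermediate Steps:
$P{\left(H,b \right)} = - 8 H$
$E = \frac{22}{3}$ ($E = -1 + \frac{-36 + 61}{3} = -1 + \frac{1}{3} \cdot 25 = -1 + \frac{25}{3} = \frac{22}{3} \approx 7.3333$)
$J = 20961$ ($J = 137 \cdot 153 = 20961$)
$g = \frac{1}{20961} \approx 4.7708 \cdot 10^{-5}$
$g E P{\left(-5,-8 \right)} = \frac{1}{20961} \cdot \frac{22}{3} \left(\left(-8\right) \left(-5\right)\right) = \frac{22}{62883} \cdot 40 = \frac{880}{62883}$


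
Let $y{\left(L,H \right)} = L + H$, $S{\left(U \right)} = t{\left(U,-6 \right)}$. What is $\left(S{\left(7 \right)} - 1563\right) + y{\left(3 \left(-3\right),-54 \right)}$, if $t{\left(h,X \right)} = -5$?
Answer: $-1631$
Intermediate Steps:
$S{\left(U \right)} = -5$
$y{\left(L,H \right)} = H + L$
$\left(S{\left(7 \right)} - 1563\right) + y{\left(3 \left(-3\right),-54 \right)} = \left(-5 - 1563\right) + \left(-54 + 3 \left(-3\right)\right) = -1568 - 63 = -1631$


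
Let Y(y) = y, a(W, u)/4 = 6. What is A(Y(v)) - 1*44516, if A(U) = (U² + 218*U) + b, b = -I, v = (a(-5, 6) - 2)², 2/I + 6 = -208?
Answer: 31591965/107 ≈ 2.9525e+5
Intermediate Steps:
I = -1/107 (I = 2/(-6 - 208) = 2/(-214) = 2*(-1/214) = -1/107 ≈ -0.0093458)
a(W, u) = 24 (a(W, u) = 4*6 = 24)
v = 484 (v = (24 - 2)² = 22² = 484)
b = 1/107 (b = -1*(-1/107) = 1/107 ≈ 0.0093458)
A(U) = 1/107 + U² + 218*U (A(U) = (U² + 218*U) + 1/107 = 1/107 + U² + 218*U)
A(Y(v)) - 1*44516 = (1/107 + 484² + 218*484) - 1*44516 = (1/107 + 234256 + 105512) - 44516 = 36355177/107 - 44516 = 31591965/107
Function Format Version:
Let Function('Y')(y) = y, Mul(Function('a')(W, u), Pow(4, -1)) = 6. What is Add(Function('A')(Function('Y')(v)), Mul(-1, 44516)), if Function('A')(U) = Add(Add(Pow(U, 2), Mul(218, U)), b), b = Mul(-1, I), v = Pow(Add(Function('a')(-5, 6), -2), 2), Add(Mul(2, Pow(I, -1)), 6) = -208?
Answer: Rational(31591965, 107) ≈ 2.9525e+5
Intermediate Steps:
I = Rational(-1, 107) (I = Mul(2, Pow(Add(-6, -208), -1)) = Mul(2, Pow(-214, -1)) = Mul(2, Rational(-1, 214)) = Rational(-1, 107) ≈ -0.0093458)
Function('a')(W, u) = 24 (Function('a')(W, u) = Mul(4, 6) = 24)
v = 484 (v = Pow(Add(24, -2), 2) = Pow(22, 2) = 484)
b = Rational(1, 107) (b = Mul(-1, Rational(-1, 107)) = Rational(1, 107) ≈ 0.0093458)
Function('A')(U) = Add(Rational(1, 107), Pow(U, 2), Mul(218, U)) (Function('A')(U) = Add(Add(Pow(U, 2), Mul(218, U)), Rational(1, 107)) = Add(Rational(1, 107), Pow(U, 2), Mul(218, U)))
Add(Function('A')(Function('Y')(v)), Mul(-1, 44516)) = Add(Add(Rational(1, 107), Pow(484, 2), Mul(218, 484)), Mul(-1, 44516)) = Add(Add(Rational(1, 107), 234256, 105512), -44516) = Add(Rational(36355177, 107), -44516) = Rational(31591965, 107)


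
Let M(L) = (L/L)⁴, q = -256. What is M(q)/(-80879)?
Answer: -1/80879 ≈ -1.2364e-5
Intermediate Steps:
M(L) = 1 (M(L) = 1⁴ = 1)
M(q)/(-80879) = 1/(-80879) = 1*(-1/80879) = -1/80879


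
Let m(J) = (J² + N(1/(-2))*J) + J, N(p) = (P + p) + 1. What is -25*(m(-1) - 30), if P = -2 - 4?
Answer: 1225/2 ≈ 612.50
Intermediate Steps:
P = -6
N(p) = -5 + p (N(p) = (-6 + p) + 1 = -5 + p)
m(J) = J² - 9*J/2 (m(J) = (J² + (-5 + 1/(-2))*J) + J = (J² + (-5 - ½)*J) + J = (J² - 11*J/2) + J = J² - 9*J/2)
-25*(m(-1) - 30) = -25*((½)*(-1)*(-9 + 2*(-1)) - 30) = -25*((½)*(-1)*(-9 - 2) - 30) = -25*((½)*(-1)*(-11) - 30) = -25*(11/2 - 30) = -25*(-49/2) = 1225/2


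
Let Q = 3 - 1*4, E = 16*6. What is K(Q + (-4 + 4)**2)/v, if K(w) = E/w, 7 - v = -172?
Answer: -96/179 ≈ -0.53631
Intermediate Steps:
E = 96
Q = -1 (Q = 3 - 4 = -1)
v = 179 (v = 7 - 1*(-172) = 7 + 172 = 179)
K(w) = 96/w
K(Q + (-4 + 4)**2)/v = (96/(-1 + (-4 + 4)**2))/179 = (96/(-1 + 0**2))*(1/179) = (96/(-1 + 0))*(1/179) = (96/(-1))*(1/179) = (96*(-1))*(1/179) = -96*1/179 = -96/179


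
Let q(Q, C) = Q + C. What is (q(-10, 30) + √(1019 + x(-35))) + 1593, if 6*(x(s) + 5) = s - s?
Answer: 1613 + 13*√6 ≈ 1644.8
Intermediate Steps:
q(Q, C) = C + Q
x(s) = -5 (x(s) = -5 + (s - s)/6 = -5 + (⅙)*0 = -5 + 0 = -5)
(q(-10, 30) + √(1019 + x(-35))) + 1593 = ((30 - 10) + √(1019 - 5)) + 1593 = (20 + √1014) + 1593 = (20 + 13*√6) + 1593 = 1613 + 13*√6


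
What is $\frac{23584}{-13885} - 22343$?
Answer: $- \frac{310256139}{13885} \approx -22345.0$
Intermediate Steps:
$\frac{23584}{-13885} - 22343 = 23584 \left(- \frac{1}{13885}\right) - 22343 = - \frac{23584}{13885} - 22343 = - \frac{310256139}{13885}$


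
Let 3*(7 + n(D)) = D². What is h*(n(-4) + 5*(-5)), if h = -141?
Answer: 3760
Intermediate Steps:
n(D) = -7 + D²/3
h*(n(-4) + 5*(-5)) = -141*((-7 + (⅓)*(-4)²) + 5*(-5)) = -141*((-7 + (⅓)*16) - 25) = -141*((-7 + 16/3) - 25) = -141*(-5/3 - 25) = -141*(-80/3) = 3760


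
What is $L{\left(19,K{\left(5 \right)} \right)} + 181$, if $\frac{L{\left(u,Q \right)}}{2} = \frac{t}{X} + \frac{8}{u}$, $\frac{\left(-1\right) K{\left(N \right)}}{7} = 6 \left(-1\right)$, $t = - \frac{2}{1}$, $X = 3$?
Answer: $\frac{10289}{57} \approx 180.51$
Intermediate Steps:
$t = -2$ ($t = \left(-2\right) 1 = -2$)
$K{\left(N \right)} = 42$ ($K{\left(N \right)} = - 7 \cdot 6 \left(-1\right) = \left(-7\right) \left(-6\right) = 42$)
$L{\left(u,Q \right)} = - \frac{4}{3} + \frac{16}{u}$ ($L{\left(u,Q \right)} = 2 \left(- \frac{2}{3} + \frac{8}{u}\right) = - \frac{4}{3} + \frac{16}{u}$)
$L{\left(19,K{\left(5 \right)} \right)} + 181 = \left(- \frac{4}{3} + \frac{16}{19}\right) + 181 = - \frac{28}{57} + 181 = \frac{10289}{57}$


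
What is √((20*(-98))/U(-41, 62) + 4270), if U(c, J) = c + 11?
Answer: √39018/3 ≈ 65.843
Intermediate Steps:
U(c, J) = 11 + c
√((20*(-98))/U(-41, 62) + 4270) = √((20*(-98))/(11 - 41) + 4270) = √(-1960/(-30) + 4270) = √(-1960*(-1/30) + 4270) = √(196/3 + 4270) = √(13006/3) = √39018/3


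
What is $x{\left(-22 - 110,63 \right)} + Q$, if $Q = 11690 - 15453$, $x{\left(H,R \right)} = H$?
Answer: $-3895$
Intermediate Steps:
$Q = -3763$ ($Q = 11690 - 15453 = -3763$)
$x{\left(-22 - 110,63 \right)} + Q = \left(-22 - 110\right) - 3763 = -132 - 3763 = -3895$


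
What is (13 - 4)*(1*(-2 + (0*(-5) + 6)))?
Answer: 36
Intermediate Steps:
(13 - 4)*(1*(-2 + (0*(-5) + 6))) = 9*(1*(-2 + (0 + 6))) = 9*(1*(-2 + 6)) = 9*(1*4) = 9*4 = 36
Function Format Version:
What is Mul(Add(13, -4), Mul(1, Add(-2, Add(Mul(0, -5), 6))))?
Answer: 36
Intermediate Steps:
Mul(Add(13, -4), Mul(1, Add(-2, Add(Mul(0, -5), 6)))) = Mul(9, Mul(1, Add(-2, Add(0, 6)))) = Mul(9, Mul(1, Add(-2, 6))) = Mul(9, Mul(1, 4)) = Mul(9, 4) = 36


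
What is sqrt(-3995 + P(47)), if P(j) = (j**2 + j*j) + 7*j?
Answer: 4*sqrt(47) ≈ 27.423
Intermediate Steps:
P(j) = 2*j**2 + 7*j (P(j) = (j**2 + j**2) + 7*j = 2*j**2 + 7*j)
sqrt(-3995 + P(47)) = sqrt(-3995 + 47*(7 + 2*47)) = sqrt(-3995 + 47*(7 + 94)) = sqrt(-3995 + 47*101) = sqrt(-3995 + 4747) = sqrt(752) = 4*sqrt(47)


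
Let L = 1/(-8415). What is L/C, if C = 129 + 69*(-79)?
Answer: 1/44784630 ≈ 2.2329e-8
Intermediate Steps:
L = -1/8415 ≈ -0.00011884
C = -5322 (C = 129 - 5451 = -5322)
L/C = -1/8415/(-5322) = -1/8415*(-1/5322) = 1/44784630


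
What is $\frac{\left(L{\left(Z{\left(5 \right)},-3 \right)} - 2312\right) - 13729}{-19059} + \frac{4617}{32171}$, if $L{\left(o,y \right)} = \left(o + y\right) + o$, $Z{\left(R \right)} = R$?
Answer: $\frac{603825217}{613147089} \approx 0.9848$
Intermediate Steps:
$L{\left(o,y \right)} = y + 2 o$
$\frac{\left(L{\left(Z{\left(5 \right)},-3 \right)} - 2312\right) - 13729}{-19059} + \frac{4617}{32171} = \frac{\left(\left(-3 + 2 \cdot 5\right) - 2312\right) - 13729}{-19059} + \frac{4617}{32171} = \left(\left(\left(-3 + 10\right) - 2312\right) - 13729\right) \left(- \frac{1}{19059}\right) + 4617 \cdot \frac{1}{32171} = \left(\left(7 - 2312\right) - 13729\right) \left(- \frac{1}{19059}\right) + \frac{4617}{32171} = \left(-2305 - 13729\right) \left(- \frac{1}{19059}\right) + \frac{4617}{32171} = \left(-16034\right) \left(- \frac{1}{19059}\right) + \frac{4617}{32171} = \frac{16034}{19059} + \frac{4617}{32171} = \frac{603825217}{613147089}$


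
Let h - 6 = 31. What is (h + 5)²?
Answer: 1764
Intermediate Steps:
h = 37 (h = 6 + 31 = 37)
(h + 5)² = (37 + 5)² = 42² = 1764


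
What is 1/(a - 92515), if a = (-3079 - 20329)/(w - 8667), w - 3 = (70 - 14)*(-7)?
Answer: -566/52362027 ≈ -1.0809e-5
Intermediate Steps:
w = -389 (w = 3 + (70 - 14)*(-7) = 3 + 56*(-7) = 3 - 392 = -389)
a = 1463/566 (a = (-3079 - 20329)/(-389 - 8667) = -23408/(-9056) = -23408*(-1/9056) = 1463/566 ≈ 2.5848)
1/(a - 92515) = 1/(1463/566 - 92515) = 1/(-52362027/566) = -566/52362027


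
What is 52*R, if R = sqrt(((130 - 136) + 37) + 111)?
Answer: 52*sqrt(142) ≈ 619.65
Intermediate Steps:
R = sqrt(142) (R = sqrt((-6 + 37) + 111) = sqrt(31 + 111) = sqrt(142) ≈ 11.916)
52*R = 52*sqrt(142)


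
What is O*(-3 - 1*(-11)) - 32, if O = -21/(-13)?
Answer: -248/13 ≈ -19.077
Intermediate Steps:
O = 21/13 (O = -21*(-1/13) = 21/13 ≈ 1.6154)
O*(-3 - 1*(-11)) - 32 = 21*(-3 - 1*(-11))/13 - 32 = 21*(-3 + 11)/13 - 32 = (21/13)*8 - 32 = 168/13 - 32 = -248/13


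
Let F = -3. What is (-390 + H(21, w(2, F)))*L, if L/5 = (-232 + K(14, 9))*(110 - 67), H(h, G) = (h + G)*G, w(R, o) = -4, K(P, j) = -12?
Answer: 24026680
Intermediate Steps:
H(h, G) = G*(G + h) (H(h, G) = (G + h)*G = G*(G + h))
L = -52460 (L = 5*((-232 - 12)*(110 - 67)) = 5*(-244*43) = 5*(-10492) = -52460)
(-390 + H(21, w(2, F)))*L = (-390 - 4*(-4 + 21))*(-52460) = (-390 - 4*17)*(-52460) = (-390 - 68)*(-52460) = -458*(-52460) = 24026680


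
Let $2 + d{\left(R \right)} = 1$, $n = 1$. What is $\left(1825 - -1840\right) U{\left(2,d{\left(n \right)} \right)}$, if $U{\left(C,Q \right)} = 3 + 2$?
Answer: $18325$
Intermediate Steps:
$d{\left(R \right)} = -1$ ($d{\left(R \right)} = -2 + 1 = -1$)
$U{\left(C,Q \right)} = 5$
$\left(1825 - -1840\right) U{\left(2,d{\left(n \right)} \right)} = \left(1825 - -1840\right) 5 = \left(1825 + 1840\right) 5 = 3665 \cdot 5 = 18325$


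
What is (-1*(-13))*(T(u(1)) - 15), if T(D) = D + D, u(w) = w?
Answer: -169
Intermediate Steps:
T(D) = 2*D
(-1*(-13))*(T(u(1)) - 15) = (-1*(-13))*(2*1 - 15) = 13*(2 - 15) = 13*(-13) = -169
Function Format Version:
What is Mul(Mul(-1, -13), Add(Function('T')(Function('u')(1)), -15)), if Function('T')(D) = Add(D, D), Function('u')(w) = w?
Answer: -169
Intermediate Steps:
Function('T')(D) = Mul(2, D)
Mul(Mul(-1, -13), Add(Function('T')(Function('u')(1)), -15)) = Mul(Mul(-1, -13), Add(Mul(2, 1), -15)) = Mul(13, Add(2, -15)) = Mul(13, -13) = -169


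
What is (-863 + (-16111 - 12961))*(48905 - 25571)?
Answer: -698503290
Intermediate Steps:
(-863 + (-16111 - 12961))*(48905 - 25571) = (-863 - 29072)*23334 = -29935*23334 = -698503290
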